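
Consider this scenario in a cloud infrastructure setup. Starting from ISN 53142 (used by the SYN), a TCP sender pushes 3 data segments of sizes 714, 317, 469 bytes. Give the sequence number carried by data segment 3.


The SYN occupies sequence number ISN = 53142, so the first data byte is ISN + 1 = 53143.
SEQ of data segment i = (ISN + 1) + sum of payload sizes of segments 1..i-1.
Segment 1: SEQ = 53143, payload = 714 bytes
Segment 2: SEQ = 53857, payload = 317 bytes
Segment 3: SEQ = 54174, payload = 469 bytes
SEQ of segment 3 = 53143 + 714 + 317 = 54174

54174


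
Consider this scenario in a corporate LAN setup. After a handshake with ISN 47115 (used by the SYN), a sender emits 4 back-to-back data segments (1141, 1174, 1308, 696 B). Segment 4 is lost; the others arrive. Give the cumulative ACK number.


SYN uses sequence number 47115; first data byte = ISN + 1 = 47116.
Segment 1: SEQ = 47116, len = 1141 B, covers [47116, 48256]
Segment 2: SEQ = 48257, len = 1174 B, covers [48257, 49430]
Segment 3: SEQ = 49431, len = 1308 B, covers [49431, 50738]
Segment 4: SEQ = 50739, len = 696 B, covers [50739, 51434] [LOST]
In-order data received: bytes [47116, 50738] (segments 1..3).
Segment 4 missing -> gap begins at byte 50739.
Cumulative ACK = next expected in-order byte = 47116 + 1141 + 1174 + 1308 = 50739

50739


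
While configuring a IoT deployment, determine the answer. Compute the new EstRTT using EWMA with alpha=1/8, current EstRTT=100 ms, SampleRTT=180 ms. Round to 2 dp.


Given: EstRTT = 100 ms, SampleRTT = 180 ms, alpha = 1/8
New EstRTT = (1 - alpha) * EstRTT + alpha * SampleRTT
(7/8) * 100 = 87.5
(1/8) * 180 = 22.5
New EstRTT = 87.5 + 22.5 = 110 ms -> 110.00 ms (2 dp)

110.00


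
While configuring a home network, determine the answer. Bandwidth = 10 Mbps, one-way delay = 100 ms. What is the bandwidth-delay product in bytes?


Given: bandwidth = 10 Mbps, delay = 100 ms
BDP in bits = 10 * 10^6 * 100 / 1000
BDP in bits = 1000000
BDP in bytes = 1000000 / 8 = 125000

125000


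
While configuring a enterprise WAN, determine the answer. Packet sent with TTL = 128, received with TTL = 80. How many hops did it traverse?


Given: initial TTL = 128, received TTL = 80
Hops = initial TTL - received TTL
Hops = 128 - 80 = 48

48


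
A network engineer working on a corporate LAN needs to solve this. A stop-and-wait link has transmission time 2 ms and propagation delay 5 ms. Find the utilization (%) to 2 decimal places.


Given: Ttrans = 2 ms, Tprop = 5 ms
RTT = 2 * Tprop = 2 * 5 = 10 ms
U = Ttrans / (Ttrans + RTT)
U = 2 / (2 + 10)
U = 2 / 12 = 0.166667
U% = 16.67%

16.67


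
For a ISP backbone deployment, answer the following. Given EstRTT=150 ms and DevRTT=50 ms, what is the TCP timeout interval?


Given: EstRTT = 150 ms, DevRTT = 50 ms
Timeout = EstRTT + 4 * DevRTT
4 * DevRTT = 4 * 50 = 200
Timeout = 150 + 200 = 350 ms

350


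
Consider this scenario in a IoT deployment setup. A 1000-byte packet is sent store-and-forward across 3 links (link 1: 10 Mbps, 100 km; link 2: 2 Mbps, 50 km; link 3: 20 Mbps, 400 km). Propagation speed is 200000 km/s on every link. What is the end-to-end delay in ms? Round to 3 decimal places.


Packet = 1000 bytes = 8000 bits. Store-and-forward: sum (t_trans + t_prop) per link.
Link 1: t_trans = 8000/(10*10^6) s = 0.8000 ms; t_prop = 100/200000 s = 0.5000 ms; subtotal = 1.3000 ms
Link 2: t_trans = 8000/(2*10^6) s = 4.0000 ms; t_prop = 50/200000 s = 0.2500 ms; subtotal = 4.2500 ms
Link 3: t_trans = 8000/(20*10^6) s = 0.4000 ms; t_prop = 400/200000 s = 2.0000 ms; subtotal = 2.4000 ms
End-to-end = 1.3000 + 4.2500 + 2.4000 = 7.9500 ms -> 7.950 ms (3 dp)

7.950


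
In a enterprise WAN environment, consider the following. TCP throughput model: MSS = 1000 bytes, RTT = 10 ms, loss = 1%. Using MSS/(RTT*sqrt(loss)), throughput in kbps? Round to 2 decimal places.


Given: MSS = 1000 bytes, RTT = 10 ms, loss = 1%
RTT in seconds = 10 / 1000 = 0.01
Loss rate = 1% = 0.01
sqrt(loss) = sqrt(0.01) = 0.1
Throughput (bytes/s) = 1000 / (0.01 * 0.1) = 1000000.0000
Throughput (kbps) = 1000000.0000 * 8 / 1000 = 8000.000000 -> 8000.00 kbps (2 dp)

8000.00


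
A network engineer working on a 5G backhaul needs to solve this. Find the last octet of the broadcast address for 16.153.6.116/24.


Given: IP = 16.153.6.116, prefix = /24
Host bits = 32 - 24 = 8
Network last octet = 116 AND mask = 0
Host part size = 2^8 - 1 = 255
Broadcast last octet = 0 OR 255 = 255

255


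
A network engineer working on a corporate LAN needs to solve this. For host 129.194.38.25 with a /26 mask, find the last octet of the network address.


Given: IP = 129.194.38.25, prefix = /26
Subnet mask = 255.255.255.192
Last octet of IP: 25
Last octet of mask: 192
Network last octet = 25 AND 192 = 0

0


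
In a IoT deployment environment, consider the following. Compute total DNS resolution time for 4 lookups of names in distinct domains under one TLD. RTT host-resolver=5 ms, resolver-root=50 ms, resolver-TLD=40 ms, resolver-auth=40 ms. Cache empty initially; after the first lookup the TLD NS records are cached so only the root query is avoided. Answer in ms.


Lookup 1 (cold cache): local + root + TLD + auth = 5 + 50 + 40 + 40 = 135 ms
Lookups 2..4 (TLD NS cached -> skip root; new domain -> still ask TLD and auth): local + TLD + auth = 5 + 40 + 40 = 85 ms each
Remaining 3 lookups: 3 * 85 = 255 ms
Total = 135 + 255 = 390 ms

390


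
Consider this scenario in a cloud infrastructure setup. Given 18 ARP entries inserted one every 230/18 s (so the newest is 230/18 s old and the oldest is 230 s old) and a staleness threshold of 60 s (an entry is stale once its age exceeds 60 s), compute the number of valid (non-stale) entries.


Ages are k * 230/18 s for k = 1..18 (spacing = 12.7778 s).
Entry k is valid iff k * 230/18 <= 60 iff k <= 18 * 60 / 230 = 4.6957
n_valid = floor(4.6957) = 4
(n_stale = 18 - 4 = 14)

4


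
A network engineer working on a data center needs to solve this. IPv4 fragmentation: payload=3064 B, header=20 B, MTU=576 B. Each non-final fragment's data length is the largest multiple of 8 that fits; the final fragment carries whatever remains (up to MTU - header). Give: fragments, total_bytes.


Max data per non-final fragment = floor((MTU - header)/8)*8 = floor((576 - 20)/8)*8 = floor(556/8)*8 = 552 B
Final fragment needs no 8-byte alignment: it can carry up to MTU - header = 556 B
Non-final fragments needed = ceil((payload - 556) / 552) = ceil(2508/552) = ceil(4.5435) = 5
Number of fragments = 5 + 1 = 6
Fragment sizes (data): 5 * 552 B + 304 B (last, 304 <= 556 OK)
Total bytes sent = payload + n_frags * header = 3064 + 6*20 = 3064 + 120 = 3184 B

6, 3184


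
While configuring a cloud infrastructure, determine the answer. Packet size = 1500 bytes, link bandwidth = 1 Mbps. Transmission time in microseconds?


Given: packet = 1500 bytes, bandwidth = 1 Mbps
Packet in bits = 1500 * 8 = 12000 bits
Bandwidth = 1 * 10^6 = 1000000 bps
Time = 12000 / 1000000 seconds
Time in us = 12000 * 10^6 / 1000000 = 12000

12000


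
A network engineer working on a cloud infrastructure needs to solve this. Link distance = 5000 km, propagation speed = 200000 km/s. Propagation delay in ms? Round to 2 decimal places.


Given: distance = 5000 km, speed = 200000 km/s
Delay = distance / speed = 5000 / 200000 seconds
Delay in ms = 5000 * 1000 / 200000
Delay = 25.0000 ms
Rounded to 2 dp = 25.00 ms

25.00


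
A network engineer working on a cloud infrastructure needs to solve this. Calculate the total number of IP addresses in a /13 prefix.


Given: CIDR prefix /13
Host bits = 32 - 13 = 19
Total addresses = 2^19 = 524288

524288


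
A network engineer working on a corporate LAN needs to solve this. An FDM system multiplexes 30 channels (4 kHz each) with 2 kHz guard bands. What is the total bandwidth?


Given: 30 channels, 4 kHz each, guard = 2 kHz
Channel bandwidth = 30 * 4 = 120 kHz
Guard bands = 29 gaps * 2 kHz = 58 kHz
Total = 120 + 58 = 178 kHz

178


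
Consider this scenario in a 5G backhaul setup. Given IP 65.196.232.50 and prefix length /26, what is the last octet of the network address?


Given: IP = 65.196.232.50, prefix = /26
Subnet mask = 255.255.255.192
Last octet of IP: 50
Last octet of mask: 192
Network last octet = 50 AND 192 = 0

0


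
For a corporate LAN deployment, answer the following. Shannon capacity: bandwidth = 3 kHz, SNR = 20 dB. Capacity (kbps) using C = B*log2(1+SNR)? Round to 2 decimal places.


Given: B = 3 kHz, SNR = 20 dB
SNR linear = 10^(20/10) = 100
1 + SNR = 101
log2(101) = 6.6582114828
C = 3 * 1000 * 6.6582114828 = 19974.6344 bps
C = 19.974634 kbps -> 19.97 kbps (2 dp)

19.97


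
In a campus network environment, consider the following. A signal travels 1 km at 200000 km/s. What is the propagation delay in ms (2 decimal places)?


Given: distance = 1 km, speed = 200000 km/s
Delay = distance / speed = 1 / 200000 seconds
Delay in ms = 1 * 1000 / 200000
Delay = 0.0050 ms
Rounded to 2 dp = 0.01 ms

0.01


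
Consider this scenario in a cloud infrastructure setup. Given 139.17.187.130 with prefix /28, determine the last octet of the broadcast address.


Given: IP = 139.17.187.130, prefix = /28
Host bits = 32 - 28 = 4
Network last octet = 130 AND mask = 128
Host part size = 2^4 - 1 = 15
Broadcast last octet = 128 OR 15 = 143

143


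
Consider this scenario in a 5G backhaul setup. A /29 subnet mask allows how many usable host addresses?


Given: subnet mask /29
Host bits = 32 - 29 = 3
Total addresses = 2^3 = 8
Usable hosts = 8 - 2 (network + broadcast) = 6

6


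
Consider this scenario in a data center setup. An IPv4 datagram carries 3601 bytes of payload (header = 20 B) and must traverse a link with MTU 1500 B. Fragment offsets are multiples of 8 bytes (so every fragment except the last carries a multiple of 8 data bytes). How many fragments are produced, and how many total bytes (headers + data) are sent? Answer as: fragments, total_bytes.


Max data per non-final fragment = floor((MTU - header)/8)*8 = floor((1500 - 20)/8)*8 = floor(1480/8)*8 = 1480 B
Final fragment needs no 8-byte alignment: it can carry up to MTU - header = 1480 B
Non-final fragments needed = ceil((payload - 1480) / 1480) = ceil(2121/1480) = ceil(1.4331) = 2
Number of fragments = 2 + 1 = 3
Fragment sizes (data): 2 * 1480 B + 641 B (last, 641 <= 1480 OK)
Total bytes sent = payload + n_frags * header = 3601 + 3*20 = 3601 + 60 = 3661 B

3, 3661


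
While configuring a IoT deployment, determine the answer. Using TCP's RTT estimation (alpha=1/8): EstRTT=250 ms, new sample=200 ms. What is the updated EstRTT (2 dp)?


Given: EstRTT = 250 ms, SampleRTT = 200 ms, alpha = 1/8
New EstRTT = (1 - alpha) * EstRTT + alpha * SampleRTT
(7/8) * 250 = 218.75
(1/8) * 200 = 25
New EstRTT = 218.75 + 25 = 243.75 ms -> 243.75 ms (2 dp)

243.75


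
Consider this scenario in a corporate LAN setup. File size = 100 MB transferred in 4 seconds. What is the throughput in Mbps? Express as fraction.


Given: file = 100 MB, time = 4 s
File in Mb = 100 * 8 = 800 Mb
Throughput = 800 / 4 Mbps
Throughput = 200 Mbps

200


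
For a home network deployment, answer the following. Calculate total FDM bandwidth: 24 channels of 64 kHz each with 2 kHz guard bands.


Given: 24 channels, 64 kHz each, guard = 2 kHz
Channel bandwidth = 24 * 64 = 1536 kHz
Guard bands = 23 gaps * 2 kHz = 46 kHz
Total = 1536 + 46 = 1582 kHz

1582


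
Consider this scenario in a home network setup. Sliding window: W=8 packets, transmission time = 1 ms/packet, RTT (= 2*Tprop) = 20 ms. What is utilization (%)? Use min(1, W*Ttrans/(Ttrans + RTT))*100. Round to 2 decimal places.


Given: W = 8, Ttrans = 1 ms, RTT = 20 ms (= 2 * Tprop, Tprop = 10 ms)
Cycle time = Ttrans + RTT = 1 + 20 = 21 ms (first packet sent until its ACK returns)
W * Ttrans = 8 * 1 = 8 ms of sending per cycle
W * Ttrans / (Ttrans + RTT) = 8 / 21 = 0.380952
U = min(1, 0.380952) = 0.380952
U% = 38.10%

38.10


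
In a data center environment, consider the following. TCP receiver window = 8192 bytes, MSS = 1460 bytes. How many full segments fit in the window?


Given: RWND = 8192 bytes, MSS = 1460 bytes
Full segments = floor(RWND / MSS)
Full segments = floor(8192 / 1460)
Full segments = floor(5.611) = 5

5


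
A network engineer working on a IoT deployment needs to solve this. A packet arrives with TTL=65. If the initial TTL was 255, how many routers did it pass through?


Given: initial TTL = 255, received TTL = 65
Hops = initial TTL - received TTL
Hops = 255 - 65 = 190

190


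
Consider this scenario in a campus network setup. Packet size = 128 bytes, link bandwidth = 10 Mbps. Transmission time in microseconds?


Given: packet = 128 bytes, bandwidth = 10 Mbps
Packet in bits = 128 * 8 = 1024 bits
Bandwidth = 10 * 10^6 = 10000000 bps
Time = 1024 / 10000000 seconds
Time in us = 1024 * 10^6 / 10000000 = 102.4

102.4


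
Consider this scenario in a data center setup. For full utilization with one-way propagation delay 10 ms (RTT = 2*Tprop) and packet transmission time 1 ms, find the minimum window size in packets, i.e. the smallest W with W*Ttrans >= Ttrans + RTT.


Given: Ttrans = 1 ms, RTT = 20 ms (= 2 * Tprop, Tprop = 10 ms)
Time until first ACK returns = Ttrans + RTT = 1 + 20 = 21 ms
Need W * Ttrans >= Ttrans + RTT  ->  W >= (Ttrans + RTT) / Ttrans
(Ttrans + RTT) / Ttrans = 21 / 1 = 21
W_min = ceil(21) = 21

21


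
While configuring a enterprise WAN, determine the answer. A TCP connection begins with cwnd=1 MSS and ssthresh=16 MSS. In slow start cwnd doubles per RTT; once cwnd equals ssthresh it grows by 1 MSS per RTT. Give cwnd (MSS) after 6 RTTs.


RTT 0: cwnd = 1 MSS (initial)
RTT 1: cwnd = 2 MSS (slow start, doubled)
RTT 2: cwnd = 4 MSS (slow start, doubled)
RTT 3: cwnd = 8 MSS (slow start, doubled)
RTT 4: cwnd = 16 MSS (slow start, doubled)
RTT 5: cwnd = 17 MSS (congestion avoidance, +1)
RTT 6: cwnd = 18 MSS (congestion avoidance, +1)

18


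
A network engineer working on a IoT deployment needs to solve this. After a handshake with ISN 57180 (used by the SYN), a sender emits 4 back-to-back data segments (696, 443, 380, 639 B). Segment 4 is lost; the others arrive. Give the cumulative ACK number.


SYN uses sequence number 57180; first data byte = ISN + 1 = 57181.
Segment 1: SEQ = 57181, len = 696 B, covers [57181, 57876]
Segment 2: SEQ = 57877, len = 443 B, covers [57877, 58319]
Segment 3: SEQ = 58320, len = 380 B, covers [58320, 58699]
Segment 4: SEQ = 58700, len = 639 B, covers [58700, 59338] [LOST]
In-order data received: bytes [57181, 58699] (segments 1..3).
Segment 4 missing -> gap begins at byte 58700.
Cumulative ACK = next expected in-order byte = 57181 + 696 + 443 + 380 = 58700

58700


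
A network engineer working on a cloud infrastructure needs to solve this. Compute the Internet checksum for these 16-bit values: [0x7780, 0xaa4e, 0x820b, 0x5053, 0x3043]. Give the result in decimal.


Given words: [0x7780, 0xaa4e, 0x820b, 0x5053, 0x3043]
Step 1: Sum all words
Raw sum = 30592 + 43598 + 33291 + 20563 + 12355 = 140399
Step 2: Fold carry: (9327 + 2) = 9329
One's complement = ~9329 & 0xFFFF = 56206

56206


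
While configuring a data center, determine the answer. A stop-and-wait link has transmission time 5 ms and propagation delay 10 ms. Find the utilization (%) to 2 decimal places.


Given: Ttrans = 5 ms, Tprop = 10 ms
RTT = 2 * Tprop = 2 * 10 = 20 ms
U = Ttrans / (Ttrans + RTT)
U = 5 / (5 + 20)
U = 5 / 25 = 0.2
U% = 20.00%

20.00


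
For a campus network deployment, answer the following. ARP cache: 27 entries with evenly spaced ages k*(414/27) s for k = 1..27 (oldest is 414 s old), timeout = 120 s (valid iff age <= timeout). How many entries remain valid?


Ages are k * 414/27 s for k = 1..27 (spacing = 15.3333 s).
Entry k is valid iff k * 414/27 <= 120 iff k <= 27 * 120 / 414 = 7.8261
n_valid = floor(7.8261) = 7
(n_stale = 27 - 7 = 20)

7


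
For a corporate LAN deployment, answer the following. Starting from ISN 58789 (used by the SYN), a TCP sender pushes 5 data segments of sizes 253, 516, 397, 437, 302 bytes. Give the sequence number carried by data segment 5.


The SYN occupies sequence number ISN = 58789, so the first data byte is ISN + 1 = 58790.
SEQ of data segment i = (ISN + 1) + sum of payload sizes of segments 1..i-1.
Segment 1: SEQ = 58790, payload = 253 bytes
Segment 2: SEQ = 59043, payload = 516 bytes
Segment 3: SEQ = 59559, payload = 397 bytes
Segment 4: SEQ = 59956, payload = 437 bytes
Segment 5: SEQ = 60393, payload = 302 bytes
SEQ of segment 5 = 58790 + 253 + 516 + 397 + 437 = 60393

60393


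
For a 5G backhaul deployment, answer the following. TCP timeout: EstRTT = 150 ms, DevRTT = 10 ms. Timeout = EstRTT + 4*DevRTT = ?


Given: EstRTT = 150 ms, DevRTT = 10 ms
Timeout = EstRTT + 4 * DevRTT
4 * DevRTT = 4 * 10 = 40
Timeout = 150 + 40 = 190 ms

190


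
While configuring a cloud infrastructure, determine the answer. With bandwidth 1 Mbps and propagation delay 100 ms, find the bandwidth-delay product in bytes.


Given: bandwidth = 1 Mbps, delay = 100 ms
BDP in bits = 1 * 10^6 * 100 / 1000
BDP in bits = 100000
BDP in bytes = 100000 / 8 = 12500

12500


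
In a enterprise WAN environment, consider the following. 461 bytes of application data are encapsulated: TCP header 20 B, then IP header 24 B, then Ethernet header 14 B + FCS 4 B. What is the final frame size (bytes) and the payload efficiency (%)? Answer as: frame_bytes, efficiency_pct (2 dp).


TCP segment = 461 + 20 = 481 B
IP packet = 481 + 24 = 505 B
Ethernet frame = 505 + 14 + 4 = 523 B
Efficiency = app / frame = 461 / 523 = 0.881453 = 88.1453% -> 88.15% (2 dp)

523, 88.15


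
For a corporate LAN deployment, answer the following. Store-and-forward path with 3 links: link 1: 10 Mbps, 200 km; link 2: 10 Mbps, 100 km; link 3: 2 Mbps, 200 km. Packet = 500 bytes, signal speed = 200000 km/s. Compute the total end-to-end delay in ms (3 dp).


Packet = 500 bytes = 4000 bits. Store-and-forward: sum (t_trans + t_prop) per link.
Link 1: t_trans = 4000/(10*10^6) s = 0.4000 ms; t_prop = 200/200000 s = 1.0000 ms; subtotal = 1.4000 ms
Link 2: t_trans = 4000/(10*10^6) s = 0.4000 ms; t_prop = 100/200000 s = 0.5000 ms; subtotal = 0.9000 ms
Link 3: t_trans = 4000/(2*10^6) s = 2.0000 ms; t_prop = 200/200000 s = 1.0000 ms; subtotal = 3.0000 ms
End-to-end = 1.4000 + 0.9000 + 3.0000 = 5.3000 ms -> 5.300 ms (3 dp)

5.300


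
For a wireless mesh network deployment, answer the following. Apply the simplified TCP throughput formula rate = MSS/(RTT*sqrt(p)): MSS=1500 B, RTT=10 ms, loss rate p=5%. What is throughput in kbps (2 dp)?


Given: MSS = 1500 bytes, RTT = 10 ms, loss = 5%
RTT in seconds = 10 / 1000 = 0.01
Loss rate = 5% = 0.05
sqrt(loss) = sqrt(0.05) = 0.223606797750
Throughput (bytes/s) = 1500 / (0.01 * 0.223606797750) = 670820.3932
Throughput (kbps) = 670820.3932 * 8 / 1000 = 5366.563146 -> 5366.56 kbps (2 dp)

5366.56


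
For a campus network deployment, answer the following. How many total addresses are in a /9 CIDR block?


Given: CIDR prefix /9
Host bits = 32 - 9 = 23
Total addresses = 2^23 = 8388608

8388608


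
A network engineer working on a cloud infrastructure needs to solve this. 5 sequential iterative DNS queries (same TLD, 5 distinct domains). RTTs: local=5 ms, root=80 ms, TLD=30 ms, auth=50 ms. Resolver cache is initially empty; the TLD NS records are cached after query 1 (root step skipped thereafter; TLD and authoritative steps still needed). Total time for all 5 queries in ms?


Lookup 1 (cold cache): local + root + TLD + auth = 5 + 80 + 30 + 50 = 165 ms
Lookups 2..5 (TLD NS cached -> skip root; new domain -> still ask TLD and auth): local + TLD + auth = 5 + 30 + 50 = 85 ms each
Remaining 4 lookups: 4 * 85 = 340 ms
Total = 165 + 340 = 505 ms

505


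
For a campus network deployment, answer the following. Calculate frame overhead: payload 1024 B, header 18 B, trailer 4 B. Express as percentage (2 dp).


Given: payload = 1024 B, header = 18 B, trailer = 4 B
Overhead bytes = header + trailer = 18 + 4 = 22
Total frame = payload + overhead = 1024 + 22 = 1046
Overhead % = 22 / 1046 * 100 = 2.1033% -> 2.10% (2 dp)

2.10


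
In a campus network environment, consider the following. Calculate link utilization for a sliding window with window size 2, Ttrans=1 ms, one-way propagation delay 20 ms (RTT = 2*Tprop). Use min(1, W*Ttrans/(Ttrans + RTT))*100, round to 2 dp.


Given: W = 2, Ttrans = 1 ms, RTT = 40 ms (= 2 * Tprop, Tprop = 20 ms)
Cycle time = Ttrans + RTT = 1 + 40 = 41 ms (first packet sent until its ACK returns)
W * Ttrans = 2 * 1 = 2 ms of sending per cycle
W * Ttrans / (Ttrans + RTT) = 2 / 41 = 0.048780
U = min(1, 0.048780) = 0.048780
U% = 4.88%

4.88


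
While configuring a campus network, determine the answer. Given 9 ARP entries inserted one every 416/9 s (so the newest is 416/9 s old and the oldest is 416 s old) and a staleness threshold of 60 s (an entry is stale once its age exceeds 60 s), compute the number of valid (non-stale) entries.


Ages are k * 416/9 s for k = 1..9 (spacing = 46.2222 s).
Entry k is valid iff k * 416/9 <= 60 iff k <= 9 * 60 / 416 = 1.2981
n_valid = floor(1.2981) = 1
(n_stale = 9 - 1 = 8)

1


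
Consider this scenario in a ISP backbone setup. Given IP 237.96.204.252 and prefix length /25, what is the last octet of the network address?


Given: IP = 237.96.204.252, prefix = /25
Subnet mask = 255.255.255.128
Last octet of IP: 252
Last octet of mask: 128
Network last octet = 252 AND 128 = 128

128


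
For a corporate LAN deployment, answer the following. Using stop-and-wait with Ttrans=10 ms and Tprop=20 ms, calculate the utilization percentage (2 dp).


Given: Ttrans = 10 ms, Tprop = 20 ms
RTT = 2 * Tprop = 2 * 20 = 40 ms
U = Ttrans / (Ttrans + RTT)
U = 10 / (10 + 40)
U = 10 / 50 = 0.2
U% = 20.00%

20.00


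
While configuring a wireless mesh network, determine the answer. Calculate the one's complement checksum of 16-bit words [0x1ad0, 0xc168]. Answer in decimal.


Given words: [0x1ad0, 0xc168]
Step 1: Sum all words
Raw sum = 6864 + 49512 = 56376
One's complement = ~56376 & 0xFFFF = 9159

9159


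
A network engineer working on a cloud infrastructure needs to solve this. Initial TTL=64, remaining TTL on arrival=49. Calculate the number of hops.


Given: initial TTL = 64, received TTL = 49
Hops = initial TTL - received TTL
Hops = 64 - 49 = 15

15


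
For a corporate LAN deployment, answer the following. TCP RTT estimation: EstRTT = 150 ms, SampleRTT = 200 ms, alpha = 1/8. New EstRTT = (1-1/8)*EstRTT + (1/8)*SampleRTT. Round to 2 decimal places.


Given: EstRTT = 150 ms, SampleRTT = 200 ms, alpha = 1/8
New EstRTT = (1 - alpha) * EstRTT + alpha * SampleRTT
(7/8) * 150 = 131.25
(1/8) * 200 = 25
New EstRTT = 131.25 + 25 = 156.25 ms -> 156.25 ms (2 dp)

156.25


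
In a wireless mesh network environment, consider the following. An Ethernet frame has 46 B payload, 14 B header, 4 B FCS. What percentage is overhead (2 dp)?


Given: payload = 46 B, header = 14 B, trailer = 4 B
Overhead bytes = header + trailer = 14 + 4 = 18
Total frame = payload + overhead = 46 + 18 = 64
Overhead % = 18 / 64 * 100 = 28.1250% -> 28.13% (2 dp)

28.13


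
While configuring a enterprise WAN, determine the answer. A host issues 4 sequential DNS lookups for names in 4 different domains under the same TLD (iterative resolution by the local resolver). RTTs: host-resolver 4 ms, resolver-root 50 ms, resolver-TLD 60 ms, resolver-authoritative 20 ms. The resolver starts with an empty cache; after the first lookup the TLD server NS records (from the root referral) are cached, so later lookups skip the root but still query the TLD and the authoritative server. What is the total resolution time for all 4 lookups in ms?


Lookup 1 (cold cache): local + root + TLD + auth = 4 + 50 + 60 + 20 = 134 ms
Lookups 2..4 (TLD NS cached -> skip root; new domain -> still ask TLD and auth): local + TLD + auth = 4 + 60 + 20 = 84 ms each
Remaining 3 lookups: 3 * 84 = 252 ms
Total = 134 + 252 = 386 ms

386


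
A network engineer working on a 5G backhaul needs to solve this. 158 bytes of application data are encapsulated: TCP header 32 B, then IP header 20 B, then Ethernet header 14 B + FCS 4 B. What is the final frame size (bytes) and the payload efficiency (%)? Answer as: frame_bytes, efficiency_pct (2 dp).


TCP segment = 158 + 32 = 190 B
IP packet = 190 + 20 = 210 B
Ethernet frame = 210 + 14 + 4 = 228 B
Efficiency = app / frame = 158 / 228 = 0.692982 = 69.2982% -> 69.30% (2 dp)

228, 69.30


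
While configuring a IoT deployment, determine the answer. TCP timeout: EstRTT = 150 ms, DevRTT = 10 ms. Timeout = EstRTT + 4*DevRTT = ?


Given: EstRTT = 150 ms, DevRTT = 10 ms
Timeout = EstRTT + 4 * DevRTT
4 * DevRTT = 4 * 10 = 40
Timeout = 150 + 40 = 190 ms

190


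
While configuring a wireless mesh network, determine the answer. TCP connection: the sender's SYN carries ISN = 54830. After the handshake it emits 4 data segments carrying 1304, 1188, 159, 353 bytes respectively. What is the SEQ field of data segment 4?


The SYN occupies sequence number ISN = 54830, so the first data byte is ISN + 1 = 54831.
SEQ of data segment i = (ISN + 1) + sum of payload sizes of segments 1..i-1.
Segment 1: SEQ = 54831, payload = 1304 bytes
Segment 2: SEQ = 56135, payload = 1188 bytes
Segment 3: SEQ = 57323, payload = 159 bytes
Segment 4: SEQ = 57482, payload = 353 bytes
SEQ of segment 4 = 54831 + 1304 + 1188 + 159 = 57482

57482


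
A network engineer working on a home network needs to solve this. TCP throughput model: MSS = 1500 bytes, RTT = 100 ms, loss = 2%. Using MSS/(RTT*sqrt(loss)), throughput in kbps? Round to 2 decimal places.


Given: MSS = 1500 bytes, RTT = 100 ms, loss = 2%
RTT in seconds = 100 / 1000 = 0.1
Loss rate = 2% = 0.02
sqrt(loss) = sqrt(0.02) = 0.141421356237
Throughput (bytes/s) = 1500 / (0.1 * 0.141421356237) = 106066.0172
Throughput (kbps) = 106066.0172 * 8 / 1000 = 848.528137 -> 848.53 kbps (2 dp)

848.53


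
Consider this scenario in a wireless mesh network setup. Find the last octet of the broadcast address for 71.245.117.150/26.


Given: IP = 71.245.117.150, prefix = /26
Host bits = 32 - 26 = 6
Network last octet = 150 AND mask = 128
Host part size = 2^6 - 1 = 63
Broadcast last octet = 128 OR 63 = 191

191


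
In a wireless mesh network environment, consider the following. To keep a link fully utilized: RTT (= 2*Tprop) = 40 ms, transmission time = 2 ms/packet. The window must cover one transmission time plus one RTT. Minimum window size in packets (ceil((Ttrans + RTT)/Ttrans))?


Given: Ttrans = 2 ms, RTT = 40 ms (= 2 * Tprop, Tprop = 20 ms)
Time until first ACK returns = Ttrans + RTT = 2 + 40 = 42 ms
Need W * Ttrans >= Ttrans + RTT  ->  W >= (Ttrans + RTT) / Ttrans
(Ttrans + RTT) / Ttrans = 42 / 2 = 21
W_min = ceil(21) = 21

21


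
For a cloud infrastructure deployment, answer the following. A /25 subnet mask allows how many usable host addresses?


Given: subnet mask /25
Host bits = 32 - 25 = 7
Total addresses = 2^7 = 128
Usable hosts = 128 - 2 (network + broadcast) = 126

126


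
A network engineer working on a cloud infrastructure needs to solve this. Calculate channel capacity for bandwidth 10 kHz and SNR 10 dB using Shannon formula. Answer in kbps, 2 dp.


Given: B = 10 kHz, SNR = 10 dB
SNR linear = 10^(10/10) = 10
1 + SNR = 11
log2(11) = 3.4594316186
C = 10 * 1000 * 3.4594316186 = 34594.3162 bps
C = 34.594316 kbps -> 34.59 kbps (2 dp)

34.59


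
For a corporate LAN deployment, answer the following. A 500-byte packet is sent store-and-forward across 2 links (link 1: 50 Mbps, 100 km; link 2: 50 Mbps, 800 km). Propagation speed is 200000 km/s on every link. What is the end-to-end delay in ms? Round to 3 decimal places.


Packet = 500 bytes = 4000 bits. Store-and-forward: sum (t_trans + t_prop) per link.
Link 1: t_trans = 4000/(50*10^6) s = 0.0800 ms; t_prop = 100/200000 s = 0.5000 ms; subtotal = 0.5800 ms
Link 2: t_trans = 4000/(50*10^6) s = 0.0800 ms; t_prop = 800/200000 s = 4.0000 ms; subtotal = 4.0800 ms
End-to-end = 0.5800 + 4.0800 = 4.6600 ms -> 4.660 ms (3 dp)

4.660


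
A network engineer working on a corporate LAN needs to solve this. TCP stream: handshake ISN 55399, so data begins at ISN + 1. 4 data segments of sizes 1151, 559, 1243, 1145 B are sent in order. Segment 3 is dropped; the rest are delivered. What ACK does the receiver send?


SYN uses sequence number 55399; first data byte = ISN + 1 = 55400.
Segment 1: SEQ = 55400, len = 1151 B, covers [55400, 56550]
Segment 2: SEQ = 56551, len = 559 B, covers [56551, 57109]
Segment 3: SEQ = 57110, len = 1243 B, covers [57110, 58352] [LOST]
Segment 4: SEQ = 58353, len = 1145 B, covers [58353, 59497]
In-order data received: bytes [55400, 57109] (segments 1..2).
Segment 3 missing -> gap begins at byte 57110; later segments buffered out of order.
Cumulative ACK = next expected in-order byte = 55400 + 1151 + 559 = 57110

57110


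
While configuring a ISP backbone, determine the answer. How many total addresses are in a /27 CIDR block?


Given: CIDR prefix /27
Host bits = 32 - 27 = 5
Total addresses = 2^5 = 32

32


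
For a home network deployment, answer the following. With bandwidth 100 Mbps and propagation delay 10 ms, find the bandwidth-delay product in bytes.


Given: bandwidth = 100 Mbps, delay = 10 ms
BDP in bits = 100 * 10^6 * 10 / 1000
BDP in bits = 1000000
BDP in bytes = 1000000 / 8 = 125000

125000


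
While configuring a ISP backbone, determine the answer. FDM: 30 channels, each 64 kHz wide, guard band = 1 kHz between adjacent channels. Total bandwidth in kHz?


Given: 30 channels, 64 kHz each, guard = 1 kHz
Channel bandwidth = 30 * 64 = 1920 kHz
Guard bands = 29 gaps * 1 kHz = 29 kHz
Total = 1920 + 29 = 1949 kHz

1949


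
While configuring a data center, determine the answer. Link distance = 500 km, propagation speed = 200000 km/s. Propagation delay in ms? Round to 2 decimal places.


Given: distance = 500 km, speed = 200000 km/s
Delay = distance / speed = 500 / 200000 seconds
Delay in ms = 500 * 1000 / 200000
Delay = 2.5000 ms
Rounded to 2 dp = 2.50 ms

2.50


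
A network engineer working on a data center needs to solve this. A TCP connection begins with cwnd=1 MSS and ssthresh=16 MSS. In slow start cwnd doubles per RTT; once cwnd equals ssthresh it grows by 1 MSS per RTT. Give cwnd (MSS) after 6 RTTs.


RTT 0: cwnd = 1 MSS (initial)
RTT 1: cwnd = 2 MSS (slow start, doubled)
RTT 2: cwnd = 4 MSS (slow start, doubled)
RTT 3: cwnd = 8 MSS (slow start, doubled)
RTT 4: cwnd = 16 MSS (slow start, doubled)
RTT 5: cwnd = 17 MSS (congestion avoidance, +1)
RTT 6: cwnd = 18 MSS (congestion avoidance, +1)

18


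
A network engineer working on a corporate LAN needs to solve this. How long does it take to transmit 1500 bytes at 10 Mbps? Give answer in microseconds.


Given: packet = 1500 bytes, bandwidth = 10 Mbps
Packet in bits = 1500 * 8 = 12000 bits
Bandwidth = 10 * 10^6 = 10000000 bps
Time = 12000 / 10000000 seconds
Time in us = 12000 * 10^6 / 10000000 = 1200

1200


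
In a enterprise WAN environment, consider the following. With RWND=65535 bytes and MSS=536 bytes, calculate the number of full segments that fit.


Given: RWND = 65535 bytes, MSS = 536 bytes
Full segments = floor(RWND / MSS)
Full segments = floor(65535 / 536)
Full segments = floor(122.2668) = 122

122


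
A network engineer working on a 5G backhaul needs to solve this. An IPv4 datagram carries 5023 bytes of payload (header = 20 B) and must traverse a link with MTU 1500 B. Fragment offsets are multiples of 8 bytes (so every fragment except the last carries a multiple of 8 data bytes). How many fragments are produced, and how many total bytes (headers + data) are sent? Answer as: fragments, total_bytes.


Max data per non-final fragment = floor((MTU - header)/8)*8 = floor((1500 - 20)/8)*8 = floor(1480/8)*8 = 1480 B
Final fragment needs no 8-byte alignment: it can carry up to MTU - header = 1480 B
Non-final fragments needed = ceil((payload - 1480) / 1480) = ceil(3543/1480) = ceil(2.3939) = 3
Number of fragments = 3 + 1 = 4
Fragment sizes (data): 3 * 1480 B + 583 B (last, 583 <= 1480 OK)
Total bytes sent = payload + n_frags * header = 5023 + 4*20 = 5023 + 80 = 5103 B

4, 5103


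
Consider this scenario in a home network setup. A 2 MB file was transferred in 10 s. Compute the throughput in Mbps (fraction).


Given: file = 2 MB, time = 10 s
File in Mb = 2 * 8 = 16 Mb
Throughput = 16 / 10 Mbps
Throughput = 8/5 Mbps

8/5


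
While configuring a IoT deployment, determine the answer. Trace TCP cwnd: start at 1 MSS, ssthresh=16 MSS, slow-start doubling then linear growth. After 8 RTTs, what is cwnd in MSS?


RTT 0: cwnd = 1 MSS (initial)
RTT 1: cwnd = 2 MSS (slow start, doubled)
RTT 2: cwnd = 4 MSS (slow start, doubled)
RTT 3: cwnd = 8 MSS (slow start, doubled)
RTT 4: cwnd = 16 MSS (slow start, doubled)
RTT 5: cwnd = 17 MSS (congestion avoidance, +1)
RTT 6: cwnd = 18 MSS (congestion avoidance, +1)
RTT 7: cwnd = 19 MSS (congestion avoidance, +1)
RTT 8: cwnd = 20 MSS (congestion avoidance, +1)

20


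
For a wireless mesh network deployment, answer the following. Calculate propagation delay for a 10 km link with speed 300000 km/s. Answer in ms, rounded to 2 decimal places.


Given: distance = 10 km, speed = 300000 km/s
Delay = distance / speed = 10 / 300000 seconds
Delay in ms = 10 * 1000 / 300000
Delay = 0.0333 ms
Rounded to 2 dp = 0.03 ms

0.03


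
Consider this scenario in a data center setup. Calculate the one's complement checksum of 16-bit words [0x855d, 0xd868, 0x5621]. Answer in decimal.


Given words: [0x855d, 0xd868, 0x5621]
Step 1: Sum all words
Raw sum = 34141 + 55400 + 22049 = 111590
Step 2: Fold carry: (46054 + 1) = 46055
One's complement = ~46055 & 0xFFFF = 19480

19480


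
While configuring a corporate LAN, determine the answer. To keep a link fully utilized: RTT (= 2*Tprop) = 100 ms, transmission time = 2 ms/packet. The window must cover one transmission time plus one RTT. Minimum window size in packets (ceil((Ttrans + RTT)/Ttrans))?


Given: Ttrans = 2 ms, RTT = 100 ms (= 2 * Tprop, Tprop = 50 ms)
Time until first ACK returns = Ttrans + RTT = 2 + 100 = 102 ms
Need W * Ttrans >= Ttrans + RTT  ->  W >= (Ttrans + RTT) / Ttrans
(Ttrans + RTT) / Ttrans = 102 / 2 = 51
W_min = ceil(51) = 51

51


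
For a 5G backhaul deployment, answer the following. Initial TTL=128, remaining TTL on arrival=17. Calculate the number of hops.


Given: initial TTL = 128, received TTL = 17
Hops = initial TTL - received TTL
Hops = 128 - 17 = 111

111


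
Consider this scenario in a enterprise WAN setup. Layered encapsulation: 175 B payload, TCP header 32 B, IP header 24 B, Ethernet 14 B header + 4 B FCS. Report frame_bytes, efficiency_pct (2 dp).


TCP segment = 175 + 32 = 207 B
IP packet = 207 + 24 = 231 B
Ethernet frame = 231 + 14 + 4 = 249 B
Efficiency = app / frame = 175 / 249 = 0.702811 = 70.2811% -> 70.28% (2 dp)

249, 70.28


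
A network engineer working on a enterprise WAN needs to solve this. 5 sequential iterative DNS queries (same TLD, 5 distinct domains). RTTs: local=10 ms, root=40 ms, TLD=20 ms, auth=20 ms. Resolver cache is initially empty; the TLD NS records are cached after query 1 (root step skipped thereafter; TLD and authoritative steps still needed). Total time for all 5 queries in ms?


Lookup 1 (cold cache): local + root + TLD + auth = 10 + 40 + 20 + 20 = 90 ms
Lookups 2..5 (TLD NS cached -> skip root; new domain -> still ask TLD and auth): local + TLD + auth = 10 + 20 + 20 = 50 ms each
Remaining 4 lookups: 4 * 50 = 200 ms
Total = 90 + 200 = 290 ms

290


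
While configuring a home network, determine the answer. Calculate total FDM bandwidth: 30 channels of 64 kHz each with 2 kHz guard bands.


Given: 30 channels, 64 kHz each, guard = 2 kHz
Channel bandwidth = 30 * 64 = 1920 kHz
Guard bands = 29 gaps * 2 kHz = 58 kHz
Total = 1920 + 58 = 1978 kHz

1978


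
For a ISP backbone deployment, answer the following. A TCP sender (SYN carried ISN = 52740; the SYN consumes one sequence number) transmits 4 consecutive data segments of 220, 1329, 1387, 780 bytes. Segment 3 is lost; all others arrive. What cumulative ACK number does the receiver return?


SYN uses sequence number 52740; first data byte = ISN + 1 = 52741.
Segment 1: SEQ = 52741, len = 220 B, covers [52741, 52960]
Segment 2: SEQ = 52961, len = 1329 B, covers [52961, 54289]
Segment 3: SEQ = 54290, len = 1387 B, covers [54290, 55676] [LOST]
Segment 4: SEQ = 55677, len = 780 B, covers [55677, 56456]
In-order data received: bytes [52741, 54289] (segments 1..2).
Segment 3 missing -> gap begins at byte 54290; later segments buffered out of order.
Cumulative ACK = next expected in-order byte = 52741 + 220 + 1329 = 54290

54290


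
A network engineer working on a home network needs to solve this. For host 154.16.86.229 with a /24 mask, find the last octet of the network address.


Given: IP = 154.16.86.229, prefix = /24
Subnet mask = 255.255.255.0
Last octet of IP: 229
Last octet of mask: 0
Network last octet = 229 AND 0 = 0

0


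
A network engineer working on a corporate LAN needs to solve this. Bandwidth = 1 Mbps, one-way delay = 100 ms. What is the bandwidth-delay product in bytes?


Given: bandwidth = 1 Mbps, delay = 100 ms
BDP in bits = 1 * 10^6 * 100 / 1000
BDP in bits = 100000
BDP in bytes = 100000 / 8 = 12500

12500


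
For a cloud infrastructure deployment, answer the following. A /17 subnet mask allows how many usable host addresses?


Given: subnet mask /17
Host bits = 32 - 17 = 15
Total addresses = 2^15 = 32768
Usable hosts = 32768 - 2 (network + broadcast) = 32766

32766


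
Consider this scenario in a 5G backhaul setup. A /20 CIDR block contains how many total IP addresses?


Given: CIDR prefix /20
Host bits = 32 - 20 = 12
Total addresses = 2^12 = 4096

4096


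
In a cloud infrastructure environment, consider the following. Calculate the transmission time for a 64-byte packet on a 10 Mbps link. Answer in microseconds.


Given: packet = 64 bytes, bandwidth = 10 Mbps
Packet in bits = 64 * 8 = 512 bits
Bandwidth = 10 * 10^6 = 10000000 bps
Time = 512 / 10000000 seconds
Time in us = 512 * 10^6 / 10000000 = 51.2

51.2


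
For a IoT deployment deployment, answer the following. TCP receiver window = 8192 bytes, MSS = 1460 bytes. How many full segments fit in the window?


Given: RWND = 8192 bytes, MSS = 1460 bytes
Full segments = floor(RWND / MSS)
Full segments = floor(8192 / 1460)
Full segments = floor(5.611) = 5

5


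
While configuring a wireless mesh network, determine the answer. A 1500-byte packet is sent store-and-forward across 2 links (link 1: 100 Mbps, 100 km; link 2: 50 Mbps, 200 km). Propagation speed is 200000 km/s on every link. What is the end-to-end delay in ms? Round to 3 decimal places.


Packet = 1500 bytes = 12000 bits. Store-and-forward: sum (t_trans + t_prop) per link.
Link 1: t_trans = 12000/(100*10^6) s = 0.1200 ms; t_prop = 100/200000 s = 0.5000 ms; subtotal = 0.6200 ms
Link 2: t_trans = 12000/(50*10^6) s = 0.2400 ms; t_prop = 200/200000 s = 1.0000 ms; subtotal = 1.2400 ms
End-to-end = 0.6200 + 1.2400 = 1.8600 ms -> 1.860 ms (3 dp)

1.860


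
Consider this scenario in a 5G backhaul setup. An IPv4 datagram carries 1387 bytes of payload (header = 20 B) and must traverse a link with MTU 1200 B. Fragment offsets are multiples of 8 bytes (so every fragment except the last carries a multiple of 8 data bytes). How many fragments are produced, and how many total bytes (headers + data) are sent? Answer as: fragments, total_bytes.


Max data per non-final fragment = floor((MTU - header)/8)*8 = floor((1200 - 20)/8)*8 = floor(1180/8)*8 = 1176 B
Final fragment needs no 8-byte alignment: it can carry up to MTU - header = 1180 B
Non-final fragments needed = ceil((payload - 1180) / 1176) = ceil(207/1176) = ceil(0.1760) = 1
Number of fragments = 1 + 1 = 2
Fragment sizes (data): 1 * 1176 B + 211 B (last, 211 <= 1180 OK)
Total bytes sent = payload + n_frags * header = 1387 + 2*20 = 1387 + 40 = 1427 B

2, 1427
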